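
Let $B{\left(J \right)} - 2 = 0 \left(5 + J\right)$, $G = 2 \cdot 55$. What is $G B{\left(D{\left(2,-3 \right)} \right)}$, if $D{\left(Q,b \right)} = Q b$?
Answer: $220$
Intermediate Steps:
$G = 110$
$B{\left(J \right)} = 2$ ($B{\left(J \right)} = 2 + 0 \left(5 + J\right) = 2 + 0 = 2$)
$G B{\left(D{\left(2,-3 \right)} \right)} = 110 \cdot 2 = 220$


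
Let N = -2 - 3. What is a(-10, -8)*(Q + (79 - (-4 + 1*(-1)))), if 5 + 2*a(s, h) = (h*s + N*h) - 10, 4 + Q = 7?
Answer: 9135/2 ≈ 4567.5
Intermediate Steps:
Q = 3 (Q = -4 + 7 = 3)
N = -5
a(s, h) = -15/2 - 5*h/2 + h*s/2 (a(s, h) = -5/2 + ((h*s - 5*h) - 10)/2 = -5/2 + ((-5*h + h*s) - 10)/2 = -5/2 + (-10 - 5*h + h*s)/2 = -5/2 + (-5 - 5*h/2 + h*s/2) = -15/2 - 5*h/2 + h*s/2)
a(-10, -8)*(Q + (79 - (-4 + 1*(-1)))) = (-15/2 - 5/2*(-8) + (½)*(-8)*(-10))*(3 + (79 - (-4 + 1*(-1)))) = (-15/2 + 20 + 40)*(3 + (79 - (-4 - 1))) = 105*(3 + (79 - 1*(-5)))/2 = 105*(3 + (79 + 5))/2 = 105*(3 + 84)/2 = (105/2)*87 = 9135/2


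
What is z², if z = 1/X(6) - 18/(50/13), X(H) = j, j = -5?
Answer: 14884/625 ≈ 23.814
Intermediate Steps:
X(H) = -5
z = -122/25 (z = 1/(-5) - 18/(50/13) = 1*(-⅕) - 18/(50*(1/13)) = -⅕ - 18/50/13 = -⅕ - 18*13/50 = -⅕ - 117/25 = -122/25 ≈ -4.8800)
z² = (-122/25)² = 14884/625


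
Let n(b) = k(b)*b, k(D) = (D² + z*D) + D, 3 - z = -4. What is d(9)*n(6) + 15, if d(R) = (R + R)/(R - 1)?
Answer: 1149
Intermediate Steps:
z = 7 (z = 3 - 1*(-4) = 3 + 4 = 7)
d(R) = 2*R/(-1 + R) (d(R) = (2*R)/(-1 + R) = 2*R/(-1 + R))
k(D) = D² + 8*D (k(D) = (D² + 7*D) + D = D² + 8*D)
n(b) = b²*(8 + b) (n(b) = (b*(8 + b))*b = b²*(8 + b))
d(9)*n(6) + 15 = (2*9/(-1 + 9))*(6²*(8 + 6)) + 15 = (2*9/8)*(36*14) + 15 = (2*9*(⅛))*504 + 15 = (9/4)*504 + 15 = 1134 + 15 = 1149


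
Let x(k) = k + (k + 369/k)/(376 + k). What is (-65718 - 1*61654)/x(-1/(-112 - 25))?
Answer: -898899995532/948880907 ≈ -947.33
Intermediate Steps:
x(k) = k + (k + 369/k)/(376 + k)
(-65718 - 1*61654)/x(-1/(-112 - 25)) = (-65718 - 1*61654)/(((369 + (-1/(-112 - 25))³ + 377*(-1/(-112 - 25))²)/(((-1/(-112 - 25)))*(376 - 1/(-112 - 25))))) = (-65718 - 61654)/(((369 + (-1/(-137))³ + 377*(-1/(-137))²)/(((-1/(-137)))*(376 - 1/(-137))))) = -127372*(376 - 1/137*(-1))/(137*(369 + (-1/137*(-1))³ + 377*(-1/137*(-1))²)) = -127372*(376 + 1/137)/(137*(369 + (1/137)³ + 377*(1/137)²)) = -127372*51513/(18769*(369 + 1/2571353 + 377*(1/18769))) = -127372*51513/(18769*(369 + 1/2571353 + 377/18769)) = -127372/(137*(137/51513)*(948880907/2571353)) = -127372/948880907/7057281 = -127372*7057281/948880907 = -898899995532/948880907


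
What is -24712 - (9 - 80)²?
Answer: -29753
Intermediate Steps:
-24712 - (9 - 80)² = -24712 - 1*(-71)² = -24712 - 1*5041 = -24712 - 5041 = -29753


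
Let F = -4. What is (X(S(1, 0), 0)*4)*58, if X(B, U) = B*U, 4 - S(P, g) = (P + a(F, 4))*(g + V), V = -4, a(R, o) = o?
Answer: 0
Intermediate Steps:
S(P, g) = 4 - (-4 + g)*(4 + P) (S(P, g) = 4 - (P + 4)*(g - 4) = 4 - (4 + P)*(-4 + g) = 4 - (-4 + g)*(4 + P))
(X(S(1, 0), 0)*4)*58 = (((20 - 4*0 + 4*1 - 1*1*0)*0)*4)*58 = (((20 + 0 + 4 + 0)*0)*4)*58 = ((24*0)*4)*58 = (0*4)*58 = 0*58 = 0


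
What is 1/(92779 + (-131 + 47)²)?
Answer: 1/99835 ≈ 1.0017e-5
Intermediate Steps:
1/(92779 + (-131 + 47)²) = 1/(92779 + (-84)²) = 1/(92779 + 7056) = 1/99835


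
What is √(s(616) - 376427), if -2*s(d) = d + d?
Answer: I*√377043 ≈ 614.04*I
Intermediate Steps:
s(d) = -d (s(d) = -(d + d)/2 = -d)
√(s(616) - 376427) = √(-1*616 - 376427) = √(-616 - 376427) = √(-377043) = I*√377043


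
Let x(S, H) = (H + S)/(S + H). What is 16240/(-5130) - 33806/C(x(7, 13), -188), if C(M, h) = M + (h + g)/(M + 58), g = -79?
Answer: 511434205/53352 ≈ 9586.0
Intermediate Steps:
x(S, H) = 1 (x(S, H) = (H + S)/(H + S) = 1)
C(M, h) = M + (-79 + h)/(58 + M) (C(M, h) = M + (h - 79)/(M + 58) = M + (-79 + h)/(58 + M))
16240/(-5130) - 33806/C(x(7, 13), -188) = 16240/(-5130) - 33806*(58 + 1)/(-79 - 188 + 1² + 58*1) = 16240*(-1/5130) - 33806*59/(-79 - 188 + 1 + 58) = -1624/513 - 33806/((1/59)*(-208)) = -1624/513 - 33806/(-208/59) = -1624/513 - 33806*(-59/208) = -1624/513 + 997277/104 = 511434205/53352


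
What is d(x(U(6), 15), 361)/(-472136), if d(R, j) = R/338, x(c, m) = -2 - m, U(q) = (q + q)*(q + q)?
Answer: 17/159581968 ≈ 1.0653e-7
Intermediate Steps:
U(q) = 4*q² (U(q) = (2*q)*(2*q) = 4*q²)
d(R, j) = R/338 (d(R, j) = R*(1/338) = R/338)
d(x(U(6), 15), 361)/(-472136) = ((-2 - 1*15)/338)/(-472136) = ((-2 - 15)/338)*(-1/472136) = ((1/338)*(-17))*(-1/472136) = -17/338*(-1/472136) = 17/159581968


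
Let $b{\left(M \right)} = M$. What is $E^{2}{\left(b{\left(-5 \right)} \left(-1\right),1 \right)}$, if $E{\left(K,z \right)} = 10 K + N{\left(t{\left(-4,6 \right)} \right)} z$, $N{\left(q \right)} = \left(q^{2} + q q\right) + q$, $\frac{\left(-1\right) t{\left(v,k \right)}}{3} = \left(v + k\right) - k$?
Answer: $122500$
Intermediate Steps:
$t{\left(v,k \right)} = - 3 v$ ($t{\left(v,k \right)} = - 3 \left(\left(v + k\right) - k\right) = - 3 \left(\left(k + v\right) - k\right) = - 3 v$)
$N{\left(q \right)} = q + 2 q^{2}$ ($N{\left(q \right)} = \left(q^{2} + q^{2}\right) + q = 2 q^{2} + q = q + 2 q^{2}$)
$E{\left(K,z \right)} = 10 K + 300 z$ ($E{\left(K,z \right)} = 10 K + \left(-3\right) \left(-4\right) \left(1 + 2 \left(\left(-3\right) \left(-4\right)\right)\right) z = 10 K + 12 \left(1 + 2 \cdot 12\right) z = 10 K + 12 \left(1 + 24\right) z = 10 K + 12 \cdot 25 z = 10 K + 300 z$)
$E^{2}{\left(b{\left(-5 \right)} \left(-1\right),1 \right)} = \left(10 \left(\left(-5\right) \left(-1\right)\right) + 300 \cdot 1\right)^{2} = \left(10 \cdot 5 + 300\right)^{2} = \left(50 + 300\right)^{2} = 350^{2} = 122500$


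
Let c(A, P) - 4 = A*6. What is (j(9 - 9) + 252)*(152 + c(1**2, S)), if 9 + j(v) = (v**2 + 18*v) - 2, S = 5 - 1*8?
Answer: 39042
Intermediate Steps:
S = -3 (S = 5 - 8 = -3)
j(v) = -11 + v**2 + 18*v (j(v) = -9 + ((v**2 + 18*v) - 2) = -9 + (-2 + v**2 + 18*v) = -11 + v**2 + 18*v)
c(A, P) = 4 + 6*A (c(A, P) = 4 + A*6 = 4 + 6*A)
(j(9 - 9) + 252)*(152 + c(1**2, S)) = ((-11 + (9 - 9)**2 + 18*(9 - 9)) + 252)*(152 + (4 + 6*1**2)) = ((-11 + 0**2 + 18*0) + 252)*(152 + (4 + 6*1)) = ((-11 + 0 + 0) + 252)*(152 + (4 + 6)) = (-11 + 252)*(152 + 10) = 241*162 = 39042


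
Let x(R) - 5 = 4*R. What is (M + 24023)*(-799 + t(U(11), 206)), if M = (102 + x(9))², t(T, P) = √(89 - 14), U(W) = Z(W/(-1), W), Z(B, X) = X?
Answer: -35533128 + 222360*√3 ≈ -3.5148e+7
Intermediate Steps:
U(W) = W
x(R) = 5 + 4*R
t(T, P) = 5*√3 (t(T, P) = √75 = 5*√3)
M = 20449 (M = (102 + (5 + 4*9))² = (102 + (5 + 36))² = (102 + 41)² = 143² = 20449)
(M + 24023)*(-799 + t(U(11), 206)) = (20449 + 24023)*(-799 + 5*√3) = 44472*(-799 + 5*√3) = -35533128 + 222360*√3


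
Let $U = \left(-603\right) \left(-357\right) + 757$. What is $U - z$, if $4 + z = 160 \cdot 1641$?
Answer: $-46528$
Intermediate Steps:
$z = 262556$ ($z = -4 + 160 \cdot 1641 = -4 + 262560 = 262556$)
$U = 216028$ ($U = 215271 + 757 = 216028$)
$U - z = 216028 - 262556 = -46528$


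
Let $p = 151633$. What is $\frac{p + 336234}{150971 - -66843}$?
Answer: $\frac{487867}{217814} \approx 2.2398$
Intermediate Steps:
$\frac{p + 336234}{150971 - -66843} = \frac{151633 + 336234}{150971 - -66843} = \frac{487867}{150971 + \left(-93721 + 160564\right)} = \frac{487867}{150971 + 66843} = \frac{487867}{217814}$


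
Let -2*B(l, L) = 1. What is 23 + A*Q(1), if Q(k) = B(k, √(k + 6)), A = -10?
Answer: 28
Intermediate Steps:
B(l, L) = -½ (B(l, L) = -½*1 = -½)
Q(k) = -½
23 + A*Q(1) = 23 - 10*(-½) = 23 + 5 = 28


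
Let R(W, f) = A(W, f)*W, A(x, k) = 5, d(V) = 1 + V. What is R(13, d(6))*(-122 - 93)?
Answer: -13975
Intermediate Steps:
R(W, f) = 5*W
R(13, d(6))*(-122 - 93) = (5*13)*(-122 - 93) = 65*(-215) = -13975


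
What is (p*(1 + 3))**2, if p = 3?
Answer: 144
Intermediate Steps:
(p*(1 + 3))**2 = (3*(1 + 3))**2 = (3*4)**2 = 12**2 = 144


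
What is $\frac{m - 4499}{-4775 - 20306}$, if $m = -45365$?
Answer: $\frac{49864}{25081} \approx 1.9881$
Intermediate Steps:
$\frac{m - 4499}{-4775 - 20306} = \frac{-45365 - 4499}{-4775 - 20306} = - \frac{49864}{-25081} = \left(-49864\right) \left(- \frac{1}{25081}\right) = \frac{49864}{25081}$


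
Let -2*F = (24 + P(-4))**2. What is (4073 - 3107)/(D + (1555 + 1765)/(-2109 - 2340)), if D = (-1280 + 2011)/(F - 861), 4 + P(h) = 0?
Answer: -4559895774/6774739 ≈ -673.07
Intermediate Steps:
P(h) = -4 (P(h) = -4 + 0 = -4)
F = -200 (F = -(24 - 4)**2/2 = -1/2*20**2 = -1/2*400 = -200)
D = -731/1061 (D = (-1280 + 2011)/(-200 - 861) = 731/(-1061) = 731*(-1/1061) = -731/1061 ≈ -0.68897)
(4073 - 3107)/(D + (1555 + 1765)/(-2109 - 2340)) = (4073 - 3107)/(-731/1061 + (1555 + 1765)/(-2109 - 2340)) = 966/(-731/1061 + 3320/(-4449)) = 966/(-731/1061 + 3320*(-1/4449)) = 966/(-731/1061 - 3320/4449) = 966/(-6774739/4720389) = 966*(-4720389/6774739) = -4559895774/6774739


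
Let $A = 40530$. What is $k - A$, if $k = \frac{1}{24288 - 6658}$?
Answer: $- \frac{714543899}{17630} \approx -40530.0$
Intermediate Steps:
$k = \frac{1}{17630} \approx 5.6722 \cdot 10^{-5}$
$k - A = \frac{1}{17630} - 40530 = - \frac{714543899}{17630}$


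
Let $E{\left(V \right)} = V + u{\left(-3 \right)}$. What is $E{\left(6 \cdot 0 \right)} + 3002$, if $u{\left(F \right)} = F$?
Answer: $2999$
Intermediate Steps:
$E{\left(V \right)} = -3 + V$ ($E{\left(V \right)} = V - 3 = -3 + V$)
$E{\left(6 \cdot 0 \right)} + 3002 = \left(-3 + 6 \cdot 0\right) + 3002 = \left(-3 + 0\right) + 3002 = -3 + 3002 = 2999$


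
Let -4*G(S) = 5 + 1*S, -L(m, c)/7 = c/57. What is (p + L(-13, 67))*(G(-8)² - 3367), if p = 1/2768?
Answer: 69921445505/2524416 ≈ 27698.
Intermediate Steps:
L(m, c) = -7*c/57
G(S) = -5/4 - S/4 (G(S) = -(5 + 1*S)/4 = -(5 + S)/4 = -5/4 - S/4)
p = 1/2768 ≈ 0.00036127
(p + L(-13, 67))*(G(-8)² - 3367) = (1/2768 - 7/57*67)*((-5/4 - ¼*(-8))² - 3367) = (1/2768 - 469/57)*((-5/4 + 2)² - 3367) = -1298135*((¾)² - 3367)/157776 = -1298135*(9/16 - 3367)/157776 = -1298135/157776*(-53863/16) = 69921445505/2524416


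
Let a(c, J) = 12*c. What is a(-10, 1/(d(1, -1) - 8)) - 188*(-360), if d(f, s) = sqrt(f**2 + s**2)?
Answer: 67560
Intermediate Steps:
a(-10, 1/(d(1, -1) - 8)) - 188*(-360) = 12*(-10) - 188*(-360) = -120 + 67680 = 67560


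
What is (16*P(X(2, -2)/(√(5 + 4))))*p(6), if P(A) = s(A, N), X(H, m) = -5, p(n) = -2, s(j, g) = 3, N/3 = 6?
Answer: -96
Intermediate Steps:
N = 18 (N = 3*6 = 18)
P(A) = 3
(16*P(X(2, -2)/(√(5 + 4))))*p(6) = (16*3)*(-2) = 48*(-2) = -96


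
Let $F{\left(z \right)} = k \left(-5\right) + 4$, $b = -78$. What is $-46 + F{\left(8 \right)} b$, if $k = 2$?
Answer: $422$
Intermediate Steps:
$F{\left(z \right)} = -6$ ($F{\left(z \right)} = 2 \left(-5\right) + 4 = -10 + 4 = -6$)
$-46 + F{\left(8 \right)} b = -46 - -468 = -46 + 468 = 422$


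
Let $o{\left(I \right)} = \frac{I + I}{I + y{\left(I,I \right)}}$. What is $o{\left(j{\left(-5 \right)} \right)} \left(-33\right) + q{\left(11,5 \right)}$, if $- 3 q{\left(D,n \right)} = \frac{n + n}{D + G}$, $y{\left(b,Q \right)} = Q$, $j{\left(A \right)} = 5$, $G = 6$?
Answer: $- \frac{1693}{51} \approx -33.196$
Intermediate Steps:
$o{\left(I \right)} = 1$ ($o{\left(I \right)} = \frac{I + I}{I + I} = \frac{2 I}{2 I} = 2 I \frac{1}{2 I} = 1$)
$q{\left(D,n \right)} = - \frac{2 n}{3 \left(6 + D\right)}$ ($q{\left(D,n \right)} = - \frac{\left(n + n\right) \frac{1}{D + 6}}{3} = - \frac{2 n \frac{1}{6 + D}}{3} = - \frac{2 n}{3 \left(6 + D\right)}$)
$o{\left(j{\left(-5 \right)} \right)} \left(-33\right) + q{\left(11,5 \right)} = 1 \left(-33\right) - \frac{10}{18 + 3 \cdot 11} = -33 - \frac{10}{18 + 33} = -33 - \frac{10}{51} = - \frac{1693}{51}$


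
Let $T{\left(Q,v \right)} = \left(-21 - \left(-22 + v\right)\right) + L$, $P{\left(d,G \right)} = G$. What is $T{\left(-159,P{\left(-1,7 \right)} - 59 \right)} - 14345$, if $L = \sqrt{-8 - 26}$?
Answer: $-14292 + i \sqrt{34} \approx -14292.0 + 5.831 i$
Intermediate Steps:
$L = i \sqrt{34}$ ($L = \sqrt{-34} = i \sqrt{34} \approx 5.8309 i$)
$T{\left(Q,v \right)} = 1 - v + i \sqrt{34}$ ($T{\left(Q,v \right)} = \left(-21 - \left(-22 + v\right)\right) + i \sqrt{34} = \left(1 - v\right) + i \sqrt{34} = 1 - v + i \sqrt{34}$)
$T{\left(-159,P{\left(-1,7 \right)} - 59 \right)} - 14345 = \left(1 - \left(7 - 59\right) + i \sqrt{34}\right) - 14345 = \left(1 - -52 + i \sqrt{34}\right) - 14345 = \left(1 + 52 + i \sqrt{34}\right) - 14345 = \left(53 + i \sqrt{34}\right) - 14345 = -14292 + i \sqrt{34}$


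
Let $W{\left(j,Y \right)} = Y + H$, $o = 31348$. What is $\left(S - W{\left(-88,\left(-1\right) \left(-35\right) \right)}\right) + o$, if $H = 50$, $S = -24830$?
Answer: $6433$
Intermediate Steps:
$W{\left(j,Y \right)} = 50 + Y$ ($W{\left(j,Y \right)} = Y + 50 = 50 + Y$)
$\left(S - W{\left(-88,\left(-1\right) \left(-35\right) \right)}\right) + o = \left(-24830 - \left(50 - -35\right)\right) + 31348 = \left(-24830 - \left(50 + 35\right)\right) + 31348 = \left(-24830 - 85\right) + 31348 = -24915 + 31348 = 6433$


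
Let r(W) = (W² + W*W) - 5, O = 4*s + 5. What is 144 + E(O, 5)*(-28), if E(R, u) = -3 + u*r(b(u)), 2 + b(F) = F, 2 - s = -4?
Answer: -1592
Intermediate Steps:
s = 6 (s = 2 - 1*(-4) = 2 + 4 = 6)
b(F) = -2 + F
O = 29 (O = 4*6 + 5 = 24 + 5 = 29)
r(W) = -5 + 2*W² (r(W) = (W² + W²) - 5 = 2*W² - 5 = -5 + 2*W²)
E(R, u) = -3 + u*(-5 + 2*(-2 + u)²)
144 + E(O, 5)*(-28) = 144 + (-3 + 5*(-5 + 2*(-2 + 5)²))*(-28) = 144 + (-3 + 5*(-5 + 2*3²))*(-28) = 144 + (-3 + 5*(-5 + 2*9))*(-28) = 144 + (-3 + 5*(-5 + 18))*(-28) = 144 + (-3 + 5*13)*(-28) = 144 + (-3 + 65)*(-28) = 144 + 62*(-28) = 144 - 1736 = -1592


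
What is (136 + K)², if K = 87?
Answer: 49729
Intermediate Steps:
(136 + K)² = (136 + 87)² = 223² = 49729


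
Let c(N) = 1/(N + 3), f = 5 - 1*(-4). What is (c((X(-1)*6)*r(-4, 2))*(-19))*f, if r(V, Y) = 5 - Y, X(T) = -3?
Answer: 57/17 ≈ 3.3529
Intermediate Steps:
f = 9 (f = 5 + 4 = 9)
c(N) = 1/(3 + N)
(c((X(-1)*6)*r(-4, 2))*(-19))*f = (-19/(3 + (-3*6)*(5 - 1*2)))*9 = (-19/(3 - 18*(5 - 2)))*9 = (-19/(3 - 18*3))*9 = (-19/(3 - 54))*9 = (-19/(-51))*9 = -1/51*(-19)*9 = (19/51)*9 = 57/17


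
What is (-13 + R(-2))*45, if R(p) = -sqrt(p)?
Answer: -585 - 45*I*sqrt(2) ≈ -585.0 - 63.64*I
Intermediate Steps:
(-13 + R(-2))*45 = (-13 - sqrt(-2))*45 = (-13 - I*sqrt(2))*45 = -585 - 45*I*sqrt(2)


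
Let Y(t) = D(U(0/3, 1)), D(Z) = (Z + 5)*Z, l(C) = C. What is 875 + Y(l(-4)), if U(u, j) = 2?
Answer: 889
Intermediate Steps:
D(Z) = Z*(5 + Z) (D(Z) = (5 + Z)*Z = Z*(5 + Z))
Y(t) = 14 (Y(t) = 2*(5 + 2) = 2*7 = 14)
875 + Y(l(-4)) = 875 + 14 = 889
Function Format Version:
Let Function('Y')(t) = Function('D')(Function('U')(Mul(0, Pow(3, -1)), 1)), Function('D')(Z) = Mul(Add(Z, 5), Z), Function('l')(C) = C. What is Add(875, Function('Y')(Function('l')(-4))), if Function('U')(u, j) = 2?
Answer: 889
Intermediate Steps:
Function('D')(Z) = Mul(Z, Add(5, Z)) (Function('D')(Z) = Mul(Add(5, Z), Z) = Mul(Z, Add(5, Z)))
Function('Y')(t) = 14 (Function('Y')(t) = Mul(2, Add(5, 2)) = Mul(2, 7) = 14)
Add(875, Function('Y')(Function('l')(-4))) = Add(875, 14) = 889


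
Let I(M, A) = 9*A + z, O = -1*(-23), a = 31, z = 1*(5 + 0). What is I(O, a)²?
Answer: 80656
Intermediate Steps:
z = 5 (z = 1*5 = 5)
O = 23
I(M, A) = 5 + 9*A (I(M, A) = 9*A + 5 = 5 + 9*A)
I(O, a)² = (5 + 9*31)² = (5 + 279)² = 284² = 80656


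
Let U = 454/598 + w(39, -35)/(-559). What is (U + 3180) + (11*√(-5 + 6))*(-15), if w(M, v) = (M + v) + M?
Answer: 901689/299 ≈ 3015.7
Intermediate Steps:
w(M, v) = v + 2*M
U = 204/299 (U = 454/598 + (-35 + 2*39)/(-559) = 454*(1/598) + (-35 + 78)*(-1/559) = 227/299 + 43*(-1/559) = 227/299 - 1/13 = 204/299 ≈ 0.68227)
(U + 3180) + (11*√(-5 + 6))*(-15) = (204/299 + 3180) + (11*√(-5 + 6))*(-15) = 951024/299 + (11*√1)*(-15) = 951024/299 + (11*1)*(-15) = 951024/299 + 11*(-15) = 951024/299 - 165 = 901689/299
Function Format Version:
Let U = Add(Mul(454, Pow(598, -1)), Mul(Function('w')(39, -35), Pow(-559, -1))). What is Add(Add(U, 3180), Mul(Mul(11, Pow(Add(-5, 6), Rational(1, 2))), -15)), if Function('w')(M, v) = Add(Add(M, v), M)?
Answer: Rational(901689, 299) ≈ 3015.7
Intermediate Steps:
Function('w')(M, v) = Add(v, Mul(2, M))
U = Rational(204, 299) (U = Add(Mul(454, Pow(598, -1)), Mul(Add(-35, Mul(2, 39)), Pow(-559, -1))) = Add(Mul(454, Rational(1, 598)), Mul(Add(-35, 78), Rational(-1, 559))) = Add(Rational(227, 299), Mul(43, Rational(-1, 559))) = Add(Rational(227, 299), Rational(-1, 13)) = Rational(204, 299) ≈ 0.68227)
Add(Add(U, 3180), Mul(Mul(11, Pow(Add(-5, 6), Rational(1, 2))), -15)) = Add(Add(Rational(204, 299), 3180), Mul(Mul(11, Pow(Add(-5, 6), Rational(1, 2))), -15)) = Add(Rational(951024, 299), Mul(Mul(11, Pow(1, Rational(1, 2))), -15)) = Add(Rational(951024, 299), Mul(Mul(11, 1), -15)) = Add(Rational(951024, 299), Mul(11, -15)) = Add(Rational(951024, 299), -165) = Rational(901689, 299)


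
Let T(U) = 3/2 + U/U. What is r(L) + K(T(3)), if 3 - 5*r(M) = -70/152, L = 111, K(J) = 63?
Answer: 24203/380 ≈ 63.692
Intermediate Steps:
T(U) = 5/2 (T(U) = 3*(½) + 1 = 3/2 + 1 = 5/2)
r(M) = 263/380 (r(M) = ⅗ - (-14)/152 = ⅗ - ⅕*(-35/76) = ⅗ + 7/76 = 263/380)
r(L) + K(T(3)) = 263/380 + 63 = 24203/380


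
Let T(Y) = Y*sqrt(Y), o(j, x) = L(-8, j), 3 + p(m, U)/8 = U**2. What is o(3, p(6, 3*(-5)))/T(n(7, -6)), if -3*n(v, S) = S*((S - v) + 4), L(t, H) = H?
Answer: I*sqrt(2)/36 ≈ 0.039284*I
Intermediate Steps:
p(m, U) = -24 + 8*U**2
n(v, S) = -S*(4 + S - v)/3 (n(v, S) = -S*((S - v) + 4)/3 = -S*(4 + S - v)/3)
o(j, x) = j
T(Y) = Y**(3/2)
o(3, p(6, 3*(-5)))/T(n(7, -6)) = 3/(((1/3)*(-6)*(-4 + 7 - 1*(-6)))**(3/2)) = 3/(((1/3)*(-6)*(-4 + 7 + 6))**(3/2)) = 3/(((1/3)*(-6)*9)**(3/2)) = 3/((-18)**(3/2)) = 3/((-54*I*sqrt(2))) = 3*(I*sqrt(2)/108) = I*sqrt(2)/36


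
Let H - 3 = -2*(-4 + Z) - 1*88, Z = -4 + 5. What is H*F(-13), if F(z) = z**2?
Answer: -13351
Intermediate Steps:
Z = 1
H = -79 (H = 3 + (-2*(-4 + 1) - 1*88) = 3 + (-2*(-3) - 88) = 3 + (6 - 88) = 3 - 82 = -79)
H*F(-13) = -79*(-13)**2 = -79*169 = -13351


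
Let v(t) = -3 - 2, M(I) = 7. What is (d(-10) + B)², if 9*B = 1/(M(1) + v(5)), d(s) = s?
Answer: 32041/324 ≈ 98.892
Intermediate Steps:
v(t) = -5
B = 1/18 (B = 1/(9*(7 - 5)) = (⅑)/2 = (⅑)*(½) = 1/18 ≈ 0.055556)
(d(-10) + B)² = (-10 + 1/18)² = (-179/18)² = 32041/324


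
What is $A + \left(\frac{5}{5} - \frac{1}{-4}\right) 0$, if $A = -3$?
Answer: $-3$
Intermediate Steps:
$A + \left(\frac{5}{5} - \frac{1}{-4}\right) 0 = -3 + \left(\frac{5}{5} - \frac{1}{-4}\right) 0 = -3 + \left(5 \cdot \frac{1}{5} - - \frac{1}{4}\right) 0 = -3 + \left(1 + \frac{1}{4}\right) 0 = -3 + \frac{5}{4} \cdot 0 = -3 + 0 = -3$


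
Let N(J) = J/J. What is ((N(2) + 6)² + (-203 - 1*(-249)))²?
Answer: 9025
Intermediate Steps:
N(J) = 1
((N(2) + 6)² + (-203 - 1*(-249)))² = ((1 + 6)² + (-203 - 1*(-249)))² = (7² + (-203 + 249))² = (49 + 46)² = 95² = 9025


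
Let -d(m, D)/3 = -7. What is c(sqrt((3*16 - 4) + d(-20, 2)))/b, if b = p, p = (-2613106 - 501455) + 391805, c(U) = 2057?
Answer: -2057/2722756 ≈ -0.00075548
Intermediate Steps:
d(m, D) = 21 (d(m, D) = -3*(-7) = 21)
p = -2722756 (p = -3114561 + 391805 = -2722756)
b = -2722756
c(sqrt((3*16 - 4) + d(-20, 2)))/b = 2057/(-2722756) = 2057*(-1/2722756) = -2057/2722756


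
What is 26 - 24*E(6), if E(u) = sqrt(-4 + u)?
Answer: 26 - 24*sqrt(2) ≈ -7.9411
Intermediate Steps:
26 - 24*E(6) = 26 - 24*sqrt(-4 + 6) = 26 - 24*sqrt(2)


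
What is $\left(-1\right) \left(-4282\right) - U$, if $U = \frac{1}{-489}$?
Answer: $\frac{2093899}{489} \approx 4282.0$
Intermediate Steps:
$U = - \frac{1}{489} \approx -0.002045$
$\left(-1\right) \left(-4282\right) - U = \left(-1\right) \left(-4282\right) - - \frac{1}{489} = 4282 + \frac{1}{489} = \frac{2093899}{489}$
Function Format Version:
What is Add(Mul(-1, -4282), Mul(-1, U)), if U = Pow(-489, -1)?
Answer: Rational(2093899, 489) ≈ 4282.0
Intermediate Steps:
U = Rational(-1, 489) ≈ -0.0020450
Add(Mul(-1, -4282), Mul(-1, U)) = Add(Mul(-1, -4282), Mul(-1, Rational(-1, 489))) = Add(4282, Rational(1, 489)) = Rational(2093899, 489)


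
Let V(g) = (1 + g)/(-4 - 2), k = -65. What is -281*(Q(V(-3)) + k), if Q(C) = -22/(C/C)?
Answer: 24447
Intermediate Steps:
V(g) = -⅙ - g/6 (V(g) = (1 + g)/(-6) = (1 + g)*(-⅙) = -⅙ - g/6)
Q(C) = -22 (Q(C) = -22/1 = -22*1 = -22)
-281*(Q(V(-3)) + k) = -281*(-22 - 65) = -281*(-87) = 24447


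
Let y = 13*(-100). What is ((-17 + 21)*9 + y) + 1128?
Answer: -136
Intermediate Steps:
y = -1300
((-17 + 21)*9 + y) + 1128 = ((-17 + 21)*9 - 1300) + 1128 = (4*9 - 1300) + 1128 = (36 - 1300) + 1128 = -1264 + 1128 = -136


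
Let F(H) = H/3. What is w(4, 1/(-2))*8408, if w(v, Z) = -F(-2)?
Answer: 16816/3 ≈ 5605.3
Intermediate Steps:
F(H) = H/3 (F(H) = H*(1/3) = H/3)
w(v, Z) = 2/3 (w(v, Z) = -(-2)/3 = -1*(-2/3) = 2/3)
w(4, 1/(-2))*8408 = (2/3)*8408 = 16816/3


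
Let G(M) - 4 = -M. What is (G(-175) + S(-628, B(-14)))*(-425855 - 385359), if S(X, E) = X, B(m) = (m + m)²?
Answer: 364235086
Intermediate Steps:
G(M) = 4 - M
B(m) = 4*m² (B(m) = (2*m)² = 4*m²)
(G(-175) + S(-628, B(-14)))*(-425855 - 385359) = ((4 - 1*(-175)) - 628)*(-425855 - 385359) = ((4 + 175) - 628)*(-811214) = (179 - 628)*(-811214) = -449*(-811214) = 364235086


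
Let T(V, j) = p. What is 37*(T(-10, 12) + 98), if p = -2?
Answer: 3552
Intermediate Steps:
T(V, j) = -2
37*(T(-10, 12) + 98) = 37*(-2 + 98) = 37*96 = 3552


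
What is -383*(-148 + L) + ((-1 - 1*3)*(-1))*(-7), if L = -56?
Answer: 78104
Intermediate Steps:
-383*(-148 + L) + ((-1 - 1*3)*(-1))*(-7) = -383*(-148 - 56) + ((-1 - 1*3)*(-1))*(-7) = -383*(-204) + ((-1 - 3)*(-1))*(-7) = 78132 - 4*(-1)*(-7) = 78132 + 4*(-7) = 78132 - 28 = 78104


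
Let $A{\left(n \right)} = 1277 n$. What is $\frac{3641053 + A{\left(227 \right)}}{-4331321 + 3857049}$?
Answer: $- \frac{982733}{118568} \approx -8.2883$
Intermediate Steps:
$\frac{3641053 + A{\left(227 \right)}}{-4331321 + 3857049} = \frac{3641053 + 1277 \cdot 227}{-4331321 + 3857049} = \frac{3641053 + 289879}{-474272} = 3930932 \left(- \frac{1}{474272}\right) = - \frac{982733}{118568}$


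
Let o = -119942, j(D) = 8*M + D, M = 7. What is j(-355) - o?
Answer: 119643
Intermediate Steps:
j(D) = 56 + D (j(D) = 8*7 + D = 56 + D)
j(-355) - o = (56 - 355) - 1*(-119942) = -299 + 119942 = 119643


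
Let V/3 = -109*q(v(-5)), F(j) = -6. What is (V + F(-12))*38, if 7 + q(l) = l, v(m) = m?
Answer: 148884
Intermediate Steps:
q(l) = -7 + l
V = 3924 (V = 3*(-109*(-7 - 5)) = 3*(-109*(-12)) = 3*1308 = 3924)
(V + F(-12))*38 = (3924 - 6)*38 = 3918*38 = 148884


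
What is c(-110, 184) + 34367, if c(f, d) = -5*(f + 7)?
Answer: 34882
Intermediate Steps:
c(f, d) = -35 - 5*f (c(f, d) = -5*(7 + f) = -35 - 5*f)
c(-110, 184) + 34367 = (-35 - 5*(-110)) + 34367 = (-35 + 550) + 34367 = 515 + 34367 = 34882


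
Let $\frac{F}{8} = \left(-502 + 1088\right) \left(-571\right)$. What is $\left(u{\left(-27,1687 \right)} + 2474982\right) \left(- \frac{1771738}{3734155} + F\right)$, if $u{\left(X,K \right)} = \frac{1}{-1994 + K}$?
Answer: $- \frac{7594978501685278261194}{1146385585} \approx -6.6252 \cdot 10^{12}$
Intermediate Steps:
$F = -2676848$ ($F = 8 \left(-502 + 1088\right) \left(-571\right) = 8 \cdot 586 \left(-571\right) = 8 \left(-334606\right) = -2676848$)
$\left(u{\left(-27,1687 \right)} + 2474982\right) \left(- \frac{1771738}{3734155} + F\right) = \left(\frac{1}{-1994 + 1687} + 2474982\right) \left(- \frac{1771738}{3734155} - 2676848\right) = \left(\frac{1}{-307} + 2474982\right) \left(\left(-1771738\right) \frac{1}{3734155} - 2676848\right) = \left(- \frac{1}{307} + 2474982\right) \left(- \frac{1771738}{3734155} - 2676848\right) = \frac{759819473}{307} \left(- \frac{9995767115178}{3734155}\right) = - \frac{7594978501685278261194}{1146385585}$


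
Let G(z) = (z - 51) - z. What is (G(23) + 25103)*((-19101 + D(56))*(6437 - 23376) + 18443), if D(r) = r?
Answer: 8082318778296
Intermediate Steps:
G(z) = -51 (G(z) = (-51 + z) - z = -51)
(G(23) + 25103)*((-19101 + D(56))*(6437 - 23376) + 18443) = (-51 + 25103)*((-19101 + 56)*(6437 - 23376) + 18443) = 25052*(-19045*(-16939) + 18443) = 25052*(322603255 + 18443) = 25052*322621698 = 8082318778296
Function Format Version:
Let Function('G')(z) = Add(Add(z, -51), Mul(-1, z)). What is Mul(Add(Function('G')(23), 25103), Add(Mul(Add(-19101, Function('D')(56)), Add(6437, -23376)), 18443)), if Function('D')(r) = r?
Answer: 8082318778296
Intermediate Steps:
Function('G')(z) = -51 (Function('G')(z) = Add(Add(-51, z), Mul(-1, z)) = -51)
Mul(Add(Function('G')(23), 25103), Add(Mul(Add(-19101, Function('D')(56)), Add(6437, -23376)), 18443)) = Mul(Add(-51, 25103), Add(Mul(Add(-19101, 56), Add(6437, -23376)), 18443)) = Mul(25052, Add(Mul(-19045, -16939), 18443)) = Mul(25052, Add(322603255, 18443)) = Mul(25052, 322621698) = 8082318778296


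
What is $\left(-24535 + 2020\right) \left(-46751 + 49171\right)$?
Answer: $-54486300$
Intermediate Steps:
$\left(-24535 + 2020\right) \left(-46751 + 49171\right) = \left(-22515\right) 2420 = -54486300$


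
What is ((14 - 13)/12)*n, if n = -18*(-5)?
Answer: 15/2 ≈ 7.5000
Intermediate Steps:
n = 90
((14 - 13)/12)*n = ((14 - 13)/12)*90 = (1*(1/12))*90 = (1/12)*90 = 15/2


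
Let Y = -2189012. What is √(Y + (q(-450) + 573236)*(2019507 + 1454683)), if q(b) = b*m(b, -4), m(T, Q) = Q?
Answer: 2*√499445532957 ≈ 1.4134e+6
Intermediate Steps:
q(b) = -4*b (q(b) = b*(-4) = -4*b)
√(Y + (q(-450) + 573236)*(2019507 + 1454683)) = √(-2189012 + (-4*(-450) + 573236)*(2019507 + 1454683)) = √(-2189012 + (1800 + 573236)*3474190) = √(-2189012 + 575036*3474190) = √(-2189012 + 1997784320840) = √1997782131828 = 2*√499445532957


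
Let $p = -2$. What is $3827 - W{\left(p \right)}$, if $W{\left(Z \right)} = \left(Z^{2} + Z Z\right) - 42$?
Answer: $3861$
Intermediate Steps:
$W{\left(Z \right)} = -42 + 2 Z^{2}$ ($W{\left(Z \right)} = \left(Z^{2} + Z^{2}\right) - 42 = 2 Z^{2} - 42 = -42 + 2 Z^{2}$)
$3827 - W{\left(p \right)} = 3827 - \left(-42 + 2 \left(-2\right)^{2}\right) = 3827 - \left(-42 + 2 \cdot 4\right) = 3827 - \left(-42 + 8\right) = 3827 - -34 = 3827 + 34 = 3861$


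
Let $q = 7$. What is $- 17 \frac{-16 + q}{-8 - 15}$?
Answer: $- \frac{153}{23} \approx -6.6522$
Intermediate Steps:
$- 17 \frac{-16 + q}{-8 - 15} = - 17 \frac{-16 + 7}{-8 - 15} = - 17 \left(- \frac{9}{-23}\right) = - 17 \left(\left(-9\right) \left(- \frac{1}{23}\right)\right) = \left(-17\right) \frac{9}{23} = - \frac{153}{23}$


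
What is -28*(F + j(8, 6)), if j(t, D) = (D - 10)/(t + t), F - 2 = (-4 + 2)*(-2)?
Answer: -161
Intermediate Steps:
F = 6 (F = 2 + (-4 + 2)*(-2) = 2 - 2*(-2) = 2 + 4 = 6)
j(t, D) = (-10 + D)/(2*t) (j(t, D) = (-10 + D)/((2*t)) = (-10 + D)*(1/(2*t)) = (-10 + D)/(2*t))
-28*(F + j(8, 6)) = -28*(6 + (½)*(-10 + 6)/8) = -28*(6 + (½)*(⅛)*(-4)) = -28*(6 - ¼) = -28*23/4 = -161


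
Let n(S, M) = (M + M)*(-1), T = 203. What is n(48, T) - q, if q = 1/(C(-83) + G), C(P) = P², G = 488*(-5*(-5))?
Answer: -7750135/19089 ≈ -406.00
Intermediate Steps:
G = 12200 (G = 488*25 = 12200)
n(S, M) = -2*M (n(S, M) = (2*M)*(-1) = -2*M)
q = 1/19089 (q = 1/((-83)² + 12200) = 1/(6889 + 12200) = 1/19089 ≈ 5.2386e-5)
n(48, T) - q = -2*203 - 1*1/19089 = -406 - 1/19089 = -7750135/19089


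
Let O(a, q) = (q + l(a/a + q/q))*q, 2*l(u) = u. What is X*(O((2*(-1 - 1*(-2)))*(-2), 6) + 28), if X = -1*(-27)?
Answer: 1890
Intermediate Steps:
l(u) = u/2
O(a, q) = q*(1 + q) (O(a, q) = (q + (a/a + q/q)/2)*q = (q + (1 + 1)/2)*q = (q + (1/2)*2)*q = (q + 1)*q = (1 + q)*q = q*(1 + q))
X = 27
X*(O((2*(-1 - 1*(-2)))*(-2), 6) + 28) = 27*(6*(1 + 6) + 28) = 27*(6*7 + 28) = 27*(42 + 28) = 27*70 = 1890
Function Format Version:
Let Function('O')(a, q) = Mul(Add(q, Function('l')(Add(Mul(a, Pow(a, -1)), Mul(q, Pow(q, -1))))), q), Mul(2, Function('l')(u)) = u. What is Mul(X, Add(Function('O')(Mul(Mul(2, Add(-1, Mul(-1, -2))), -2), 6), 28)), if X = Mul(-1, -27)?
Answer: 1890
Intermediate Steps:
Function('l')(u) = Mul(Rational(1, 2), u)
Function('O')(a, q) = Mul(q, Add(1, q)) (Function('O')(a, q) = Mul(Add(q, Mul(Rational(1, 2), Add(Mul(a, Pow(a, -1)), Mul(q, Pow(q, -1))))), q) = Mul(Add(q, Mul(Rational(1, 2), Add(1, 1))), q) = Mul(Add(q, Mul(Rational(1, 2), 2)), q) = Mul(Add(q, 1), q) = Mul(Add(1, q), q) = Mul(q, Add(1, q)))
X = 27
Mul(X, Add(Function('O')(Mul(Mul(2, Add(-1, Mul(-1, -2))), -2), 6), 28)) = Mul(27, Add(Mul(6, Add(1, 6)), 28)) = Mul(27, Add(Mul(6, 7), 28)) = Mul(27, Add(42, 28)) = Mul(27, 70) = 1890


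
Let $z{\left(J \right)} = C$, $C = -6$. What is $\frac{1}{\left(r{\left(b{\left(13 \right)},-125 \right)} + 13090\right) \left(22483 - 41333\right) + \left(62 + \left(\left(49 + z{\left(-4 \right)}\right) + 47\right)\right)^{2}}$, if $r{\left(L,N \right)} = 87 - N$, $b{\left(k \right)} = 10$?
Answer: $- \frac{1}{250719596} \approx -3.9885 \cdot 10^{-9}$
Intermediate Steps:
$z{\left(J \right)} = -6$
$\frac{1}{\left(r{\left(b{\left(13 \right)},-125 \right)} + 13090\right) \left(22483 - 41333\right) + \left(62 + \left(\left(49 + z{\left(-4 \right)}\right) + 47\right)\right)^{2}} = \frac{1}{\left(\left(87 - -125\right) + 13090\right) \left(22483 - 41333\right) + \left(62 + \left(\left(49 - 6\right) + 47\right)\right)^{2}} = \frac{1}{\left(\left(87 + 125\right) + 13090\right) \left(-18850\right) + \left(62 + \left(43 + 47\right)\right)^{2}} = \frac{1}{\left(212 + 13090\right) \left(-18850\right) + \left(62 + 90\right)^{2}} = \frac{1}{13302 \left(-18850\right) + 152^{2}} = \frac{1}{-250742700 + 23104} = \frac{1}{-250719596} = - \frac{1}{250719596}$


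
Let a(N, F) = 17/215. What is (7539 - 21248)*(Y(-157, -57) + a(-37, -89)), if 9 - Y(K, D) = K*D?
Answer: 26349835847/215 ≈ 1.2256e+8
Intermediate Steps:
a(N, F) = 17/215 (a(N, F) = 17*(1/215) = 17/215)
Y(K, D) = 9 - D*K (Y(K, D) = 9 - K*D = 9 - D*K)
(7539 - 21248)*(Y(-157, -57) + a(-37, -89)) = (7539 - 21248)*((9 - 1*(-57)*(-157)) + 17/215) = -13709*((9 - 8949) + 17/215) = -13709*(-8940 + 17/215) = -13709*(-1922083/215) = 26349835847/215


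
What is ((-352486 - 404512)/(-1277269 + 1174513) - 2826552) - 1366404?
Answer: -215425314869/51378 ≈ -4.1929e+6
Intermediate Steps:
((-352486 - 404512)/(-1277269 + 1174513) - 2826552) - 1366404 = (-756998/(-102756) - 2826552) - 1366404 = (-756998*(-1/102756) - 2826552) - 1366404 = (378499/51378 - 2826552) - 1366404 = -145222210157/51378 - 1366404 = -215425314869/51378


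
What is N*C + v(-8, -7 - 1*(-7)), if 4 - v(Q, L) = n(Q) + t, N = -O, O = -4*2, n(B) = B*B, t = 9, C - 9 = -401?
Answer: -3205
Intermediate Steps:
C = -392 (C = 9 - 401 = -392)
n(B) = B²
O = -8
N = 8 (N = -1*(-8) = 8)
v(Q, L) = -5 - Q² (v(Q, L) = 4 - (Q² + 9) = 4 - (9 + Q²) = 4 + (-9 - Q²) = -5 - Q²)
N*C + v(-8, -7 - 1*(-7)) = 8*(-392) + (-5 - 1*(-8)²) = -3136 + (-5 - 1*64) = -3136 + (-5 - 64) = -3136 - 69 = -3205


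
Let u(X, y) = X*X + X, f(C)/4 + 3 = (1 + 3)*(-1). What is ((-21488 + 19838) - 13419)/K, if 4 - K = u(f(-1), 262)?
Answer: 15069/752 ≈ 20.039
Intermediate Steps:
f(C) = -28 (f(C) = -12 + 4*((1 + 3)*(-1)) = -12 + 4*(4*(-1)) = -12 + 4*(-4) = -12 - 16 = -28)
u(X, y) = X + X**2 (u(X, y) = X**2 + X = X + X**2)
K = -752 (K = 4 - (-28)*(1 - 28) = 4 - (-28)*(-27) = 4 - 1*756 = 4 - 756 = -752)
((-21488 + 19838) - 13419)/K = ((-21488 + 19838) - 13419)/(-752) = (-1650 - 13419)*(-1/752) = -15069*(-1/752) = 15069/752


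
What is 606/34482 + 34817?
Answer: 200093400/5747 ≈ 34817.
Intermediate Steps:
606/34482 + 34817 = 606*(1/34482) + 34817 = 101/5747 + 34817 = 200093400/5747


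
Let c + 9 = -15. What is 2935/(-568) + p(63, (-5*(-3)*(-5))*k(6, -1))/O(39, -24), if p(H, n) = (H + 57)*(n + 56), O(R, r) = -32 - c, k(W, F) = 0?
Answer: -480055/568 ≈ -845.17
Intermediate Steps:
c = -24 (c = -9 - 15 = -24)
O(R, r) = -8 (O(R, r) = -32 - 1*(-24) = -32 + 24 = -8)
p(H, n) = (56 + n)*(57 + H) (p(H, n) = (57 + H)*(56 + n) = (56 + n)*(57 + H))
2935/(-568) + p(63, (-5*(-3)*(-5))*k(6, -1))/O(39, -24) = 2935/(-568) + (3192 + 56*63 + 57*((-5*(-3)*(-5))*0) + 63*((-5*(-3)*(-5))*0))/(-8) = 2935*(-1/568) + (3192 + 3528 + 57*((15*(-5))*0) + 63*((15*(-5))*0))*(-1/8) = -2935/568 + (3192 + 3528 + 57*(-75*0) + 63*(-75*0))*(-1/8) = -2935/568 + (3192 + 3528 + 57*0 + 63*0)*(-1/8) = -2935/568 + (3192 + 3528 + 0 + 0)*(-1/8) = -2935/568 + 6720*(-1/8) = -2935/568 - 840 = -480055/568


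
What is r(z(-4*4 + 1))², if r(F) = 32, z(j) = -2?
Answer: 1024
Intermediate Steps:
r(z(-4*4 + 1))² = 32² = 1024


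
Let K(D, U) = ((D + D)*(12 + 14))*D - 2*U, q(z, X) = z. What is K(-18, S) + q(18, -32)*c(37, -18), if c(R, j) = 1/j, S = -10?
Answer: 16867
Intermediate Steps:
K(D, U) = -2*U + 52*D² (K(D, U) = ((2*D)*26)*D - 2*U = (52*D)*D - 2*U = 52*D² - 2*U = -2*U + 52*D²)
K(-18, S) + q(18, -32)*c(37, -18) = (-2*(-10) + 52*(-18)²) + 18/(-18) = (20 + 52*324) + 18*(-1/18) = (20 + 16848) - 1 = 16868 - 1 = 16867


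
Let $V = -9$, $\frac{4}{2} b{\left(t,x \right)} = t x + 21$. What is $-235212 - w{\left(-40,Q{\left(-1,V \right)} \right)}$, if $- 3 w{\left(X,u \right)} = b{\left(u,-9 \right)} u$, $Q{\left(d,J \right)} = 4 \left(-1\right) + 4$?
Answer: $-235212$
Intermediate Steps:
$b{\left(t,x \right)} = \frac{21}{2} + \frac{t x}{2}$ ($b{\left(t,x \right)} = \frac{t x + 21}{2} = \frac{21 + t x}{2} = \frac{21}{2} + \frac{t x}{2}$)
$Q{\left(d,J \right)} = 0$ ($Q{\left(d,J \right)} = -4 + 4 = 0$)
$w{\left(X,u \right)} = - \frac{u \left(\frac{21}{2} - \frac{9 u}{2}\right)}{3}$ ($w{\left(X,u \right)} = - \frac{\left(\frac{21}{2} + \frac{1}{2} u \left(-9\right)\right) u}{3} = - \frac{\left(\frac{21}{2} - \frac{9 u}{2}\right) u}{3} = - \frac{u \left(\frac{21}{2} - \frac{9 u}{2}\right)}{3}$)
$-235212 - w{\left(-40,Q{\left(-1,V \right)} \right)} = -235212 - \frac{1}{2} \cdot 0 \left(-7 + 3 \cdot 0\right) = -235212 - \frac{1}{2} \cdot 0 \left(-7 + 0\right) = -235212 - \frac{1}{2} \cdot 0 \left(-7\right) = -235212 - 0 = -235212 + 0 = -235212$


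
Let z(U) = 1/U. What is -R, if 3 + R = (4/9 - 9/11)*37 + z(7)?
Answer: 11563/693 ≈ 16.685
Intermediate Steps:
R = -11563/693 (R = -3 + ((4/9 - 9/11)*37 + 1/7) = -3 + ((4*(⅑) - 9*1/11)*37 + ⅐) = -3 + ((4/9 - 9/11)*37 + ⅐) = -3 + (-37/99*37 + ⅐) = -3 + (-1369/99 + ⅐) = -3 - 9484/693 = -11563/693 ≈ -16.685)
-R = -1*(-11563/693) = 11563/693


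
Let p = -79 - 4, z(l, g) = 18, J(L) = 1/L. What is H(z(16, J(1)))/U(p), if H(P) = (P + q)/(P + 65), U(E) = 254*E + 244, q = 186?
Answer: -34/288259 ≈ -0.00011795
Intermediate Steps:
p = -83
U(E) = 244 + 254*E
H(P) = (186 + P)/(65 + P) (H(P) = (P + 186)/(P + 65) = (186 + P)/(65 + P))
H(z(16, J(1)))/U(p) = ((186 + 18)/(65 + 18))/(244 + 254*(-83)) = (204/83)/(244 - 21082) = ((1/83)*204)/(-20838) = (204/83)*(-1/20838) = -34/288259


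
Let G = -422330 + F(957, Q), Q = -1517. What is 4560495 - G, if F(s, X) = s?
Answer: 4981868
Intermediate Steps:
G = -421373 (G = -422330 + 957 = -421373)
4560495 - G = 4560495 - 1*(-421373) = 4560495 + 421373 = 4981868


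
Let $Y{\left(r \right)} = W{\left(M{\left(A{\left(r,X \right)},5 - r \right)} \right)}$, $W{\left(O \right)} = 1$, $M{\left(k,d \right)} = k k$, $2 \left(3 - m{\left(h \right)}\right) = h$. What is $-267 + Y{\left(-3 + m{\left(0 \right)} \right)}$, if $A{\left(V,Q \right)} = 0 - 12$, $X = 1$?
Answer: $-266$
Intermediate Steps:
$m{\left(h \right)} = 3 - \frac{h}{2}$
$A{\left(V,Q \right)} = -12$ ($A{\left(V,Q \right)} = 0 - 12 = -12$)
$M{\left(k,d \right)} = k^{2}$
$Y{\left(r \right)} = 1$
$-267 + Y{\left(-3 + m{\left(0 \right)} \right)} = -267 + 1 = -266$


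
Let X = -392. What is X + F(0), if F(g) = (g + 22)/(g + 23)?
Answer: -8994/23 ≈ -391.04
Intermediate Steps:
F(g) = (22 + g)/(23 + g)
X + F(0) = -392 + (22 + 0)/(23 + 0) = -392 + 22/23 = -8994/23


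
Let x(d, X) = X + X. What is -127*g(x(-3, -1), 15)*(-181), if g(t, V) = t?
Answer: -45974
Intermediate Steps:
x(d, X) = 2*X
-127*g(x(-3, -1), 15)*(-181) = -254*(-1)*(-181) = -127*(-2)*(-181) = 254*(-181) = -45974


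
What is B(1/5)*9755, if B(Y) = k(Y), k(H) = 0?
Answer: 0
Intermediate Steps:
B(Y) = 0
B(1/5)*9755 = 0*9755 = 0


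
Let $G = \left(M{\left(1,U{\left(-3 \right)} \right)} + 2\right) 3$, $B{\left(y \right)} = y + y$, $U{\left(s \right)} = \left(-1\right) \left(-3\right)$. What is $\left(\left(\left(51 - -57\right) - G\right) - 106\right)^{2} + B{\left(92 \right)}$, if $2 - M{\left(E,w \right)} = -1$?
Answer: $353$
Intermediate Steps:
$U{\left(s \right)} = 3$
$M{\left(E,w \right)} = 3$ ($M{\left(E,w \right)} = 2 - -1 = 2 + 1 = 3$)
$B{\left(y \right)} = 2 y$
$G = 15$ ($G = \left(3 + 2\right) 3 = 5 \cdot 3 = 15$)
$\left(\left(\left(51 - -57\right) - G\right) - 106\right)^{2} + B{\left(92 \right)} = \left(\left(\left(51 - -57\right) - 15\right) - 106\right)^{2} + 2 \cdot 92 = \left(\left(\left(51 + 57\right) - 15\right) - 106\right)^{2} + 184 = \left(\left(108 - 15\right) - 106\right)^{2} + 184 = \left(93 - 106\right)^{2} + 184 = \left(-13\right)^{2} + 184 = 169 + 184 = 353$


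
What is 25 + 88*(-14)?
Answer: -1207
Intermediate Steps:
25 + 88*(-14) = 25 - 1232 = -1207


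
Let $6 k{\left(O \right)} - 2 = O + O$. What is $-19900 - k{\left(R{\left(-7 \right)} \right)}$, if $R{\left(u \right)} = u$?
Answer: $-19898$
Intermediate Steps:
$k{\left(O \right)} = \frac{1}{3} + \frac{O}{3}$ ($k{\left(O \right)} = \frac{1}{3} + \frac{O + O}{6} = \frac{1}{3} + \frac{2 O}{6} = \frac{1}{3} + \frac{O}{3}$)
$-19900 - k{\left(R{\left(-7 \right)} \right)} = -19900 - \left(\frac{1}{3} + \frac{1}{3} \left(-7\right)\right) = -19900 - \left(\frac{1}{3} - \frac{7}{3}\right) = -19900 - -2 = -19900 + 2 = -19898$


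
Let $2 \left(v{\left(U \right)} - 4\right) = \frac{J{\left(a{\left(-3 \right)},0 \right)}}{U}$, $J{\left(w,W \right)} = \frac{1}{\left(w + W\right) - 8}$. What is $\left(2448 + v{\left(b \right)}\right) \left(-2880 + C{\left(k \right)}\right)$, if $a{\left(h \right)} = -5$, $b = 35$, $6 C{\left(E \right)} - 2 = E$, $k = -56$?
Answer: $- \frac{6446280591}{910} \approx -7.0838 \cdot 10^{6}$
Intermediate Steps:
$C{\left(E \right)} = \frac{1}{3} + \frac{E}{6}$
$J{\left(w,W \right)} = \frac{1}{-8 + W + w}$ ($J{\left(w,W \right)} = \frac{1}{\left(W + w\right) - 8} = \frac{1}{-8 + W + w}$)
$v{\left(U \right)} = 4 - \frac{1}{26 U}$ ($v{\left(U \right)} = 4 + \frac{\frac{1}{-8 + 0 - 5} \frac{1}{U}}{2} = 4 + \frac{\frac{1}{-13} \frac{1}{U}}{2} = 4 + \frac{\left(- \frac{1}{13}\right) \frac{1}{U}}{2} = 4 - \frac{1}{26 U}$)
$\left(2448 + v{\left(b \right)}\right) \left(-2880 + C{\left(k \right)}\right) = \left(2448 + \left(4 - \frac{1}{26 \cdot 35}\right)\right) \left(-2880 + \left(\frac{1}{3} + \frac{1}{6} \left(-56\right)\right)\right) = \left(2448 + \left(4 - \frac{1}{910}\right)\right) \left(-2880 + \left(\frac{1}{3} - \frac{28}{3}\right)\right) = \left(2448 + \left(4 - \frac{1}{910}\right)\right) \left(-2880 - 9\right) = \left(2448 + \frac{3639}{910}\right) \left(-2889\right) = \frac{2231319}{910} \left(-2889\right) = - \frac{6446280591}{910}$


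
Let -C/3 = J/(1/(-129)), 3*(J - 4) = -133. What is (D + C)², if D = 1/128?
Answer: 3991808198401/16384 ≈ 2.4364e+8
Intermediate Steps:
J = -121/3 (J = 4 + (⅓)*(-133) = 4 - 133/3 = -121/3 ≈ -40.333)
D = 1/128 ≈ 0.0078125
C = -15609 (C = -(-121)/(1/(-129)) = -(-121)/(-1/129) = -(-121)*(-129) = -3*5203 = -15609)
(D + C)² = (1/128 - 15609)² = (-1997951/128)² = 3991808198401/16384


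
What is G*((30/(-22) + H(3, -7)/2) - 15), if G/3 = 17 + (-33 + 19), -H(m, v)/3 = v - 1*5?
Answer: 162/11 ≈ 14.727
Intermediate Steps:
H(m, v) = 15 - 3*v (H(m, v) = -3*(v - 1*5) = -3*(v - 5) = -3*(-5 + v) = 15 - 3*v)
G = 9 (G = 3*(17 + (-33 + 19)) = 3*(17 - 14) = 3*3 = 9)
G*((30/(-22) + H(3, -7)/2) - 15) = 9*((30/(-22) + (15 - 3*(-7))/2) - 15) = 9*((30*(-1/22) + (15 + 21)*(½)) - 15) = 9*((-15/11 + 36*(½)) - 15) = 9*((-15/11 + 18) - 15) = 9*(183/11 - 15) = 9*(18/11) = 162/11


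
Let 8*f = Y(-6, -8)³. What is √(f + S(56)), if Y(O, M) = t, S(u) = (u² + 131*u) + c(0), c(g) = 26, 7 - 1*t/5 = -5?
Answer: √37498 ≈ 193.64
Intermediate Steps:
t = 60 (t = 35 - 5*(-5) = 35 + 25 = 60)
S(u) = 26 + u² + 131*u (S(u) = (u² + 131*u) + 26 = 26 + u² + 131*u)
Y(O, M) = 60
f = 27000 (f = (⅛)*60³ = (⅛)*216000 = 27000)
√(f + S(56)) = √(27000 + (26 + 56² + 131*56)) = √(27000 + (26 + 3136 + 7336)) = √(27000 + 10498) = √37498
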